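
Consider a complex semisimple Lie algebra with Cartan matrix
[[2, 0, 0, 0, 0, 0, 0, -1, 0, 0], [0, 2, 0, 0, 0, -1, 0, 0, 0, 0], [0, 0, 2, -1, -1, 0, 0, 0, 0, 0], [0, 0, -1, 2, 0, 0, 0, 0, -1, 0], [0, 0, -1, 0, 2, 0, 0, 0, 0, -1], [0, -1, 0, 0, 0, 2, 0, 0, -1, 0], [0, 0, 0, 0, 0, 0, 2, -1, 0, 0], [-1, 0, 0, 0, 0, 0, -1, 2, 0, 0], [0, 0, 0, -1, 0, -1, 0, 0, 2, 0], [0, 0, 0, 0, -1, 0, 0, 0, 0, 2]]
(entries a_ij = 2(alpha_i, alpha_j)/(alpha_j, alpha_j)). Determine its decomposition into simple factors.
The diagram associated to this matrix has two connected components: the simple roots {alpha_1, alpha_7, alpha_8} form a chain of 3 nodes with single edges (A_3), and {alpha_2, alpha_3, alpha_4, alpha_5, alpha_6, alpha_9, alpha_10} form a chain of 7 nodes with single edges (A_7). A semisimple Lie algebra decomposes uniquely as the direct sum of simple ideals, one per connected component of its Dynkin diagram, so g ≅ A_3 ⊕ A_7 (dimension 15 + 63 = 78).

A_3 ⊕ A_7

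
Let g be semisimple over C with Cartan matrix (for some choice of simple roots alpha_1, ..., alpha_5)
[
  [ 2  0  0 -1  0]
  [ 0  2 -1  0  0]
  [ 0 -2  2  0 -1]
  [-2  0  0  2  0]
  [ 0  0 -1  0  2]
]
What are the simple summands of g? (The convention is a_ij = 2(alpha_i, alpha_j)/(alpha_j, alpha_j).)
B2 + B3

The diagram associated to this matrix has two connected components: the simple roots {alpha_1, alpha_4} form a chain of 2 nodes with a double edge at one end; the terminal node there is the unique short simple root (B_2), and {alpha_2, alpha_3, alpha_5} form a chain of 3 nodes with a double edge at one end; the terminal node there is the unique short simple root (B_3). A semisimple Lie algebra decomposes uniquely as the direct sum of simple ideals, one per connected component of its Dynkin diagram, so g ≅ B_2 ⊕ B_3 (dimension 10 + 21 = 31).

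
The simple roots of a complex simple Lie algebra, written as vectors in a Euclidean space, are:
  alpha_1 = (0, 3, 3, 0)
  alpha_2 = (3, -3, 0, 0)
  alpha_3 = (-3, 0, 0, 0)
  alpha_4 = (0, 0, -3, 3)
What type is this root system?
Compute the Cartan integers a_ij = 2(alpha_i, alpha_j)/(alpha_j, alpha_j); the resulting 4x4 Cartan matrix is
[[2, -1, 0, -1], [-1, 2, -2, 0], [0, -1, 2, 0], [-1, 0, 0, 2]].
The roots have two lengths (squared-length ratio 2:1); the short ones are alpha_{3}. The associated Dynkin diagram is a chain of 4 nodes with a double edge at one end; the terminal node there is the unique short simple root (B_4), so the type is B_4 (the algebra so(9)).

B_4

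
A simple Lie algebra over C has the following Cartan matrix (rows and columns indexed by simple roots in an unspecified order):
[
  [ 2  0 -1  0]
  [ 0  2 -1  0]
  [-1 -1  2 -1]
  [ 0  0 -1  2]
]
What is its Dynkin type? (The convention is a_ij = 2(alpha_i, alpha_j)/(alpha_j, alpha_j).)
The matrix has rank 4 with 2's on the diagonal. Reading the off-diagonal entries as Dynkin edges (a single edge where a_ij = a_ji = -1; a double or triple edge where a_ij * a_ji = 2 or 3), the diagram is a chain of 2 nodes with a fork of two nodes at one end (D_4). One simple-root ordering that puts it in standard form is (alpha_2, alpha_3, alpha_1, alpha_4). So the algebra is type D_4, i.e. so(8).

D_4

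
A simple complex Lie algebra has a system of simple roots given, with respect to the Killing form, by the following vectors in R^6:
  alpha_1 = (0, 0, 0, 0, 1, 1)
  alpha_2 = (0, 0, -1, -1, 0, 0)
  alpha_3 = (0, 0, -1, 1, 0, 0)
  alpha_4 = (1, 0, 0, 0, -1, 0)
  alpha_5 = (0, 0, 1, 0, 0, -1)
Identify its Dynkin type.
type D_5

Compute the Cartan integers a_ij = 2(alpha_i, alpha_j)/(alpha_j, alpha_j); the resulting 5x5 Cartan matrix is
[[2, 0, 0, -1, -1], [0, 2, 0, 0, -1], [0, 0, 2, 0, -1], [-1, 0, 0, 2, 0], [-1, -1, -1, 0, 2]].
All simple roots have the same length, so the diagram is simply laced. The associated Dynkin diagram is a chain of 3 nodes with a fork of two nodes at one end (D_5), so the type is D_5 (the algebra so(10)).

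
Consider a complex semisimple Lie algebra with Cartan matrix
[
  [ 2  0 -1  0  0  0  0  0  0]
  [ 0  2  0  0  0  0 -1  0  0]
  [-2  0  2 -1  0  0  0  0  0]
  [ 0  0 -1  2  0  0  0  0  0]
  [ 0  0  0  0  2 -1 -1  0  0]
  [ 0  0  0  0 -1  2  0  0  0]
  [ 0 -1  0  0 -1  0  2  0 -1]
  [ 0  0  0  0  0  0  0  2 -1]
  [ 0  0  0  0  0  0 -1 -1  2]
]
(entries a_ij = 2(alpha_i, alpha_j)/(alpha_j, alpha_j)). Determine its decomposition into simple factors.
B3 ⊕ E6

The diagram associated to this matrix has two connected components: the simple roots {alpha_1, alpha_3, alpha_4} form a chain of 3 nodes with a double edge at one end; the terminal node there is the unique short simple root (B_3), and {alpha_2, alpha_5, alpha_6, alpha_7, alpha_8, alpha_9} form a chain of 5 nodes with one extra node attached to the third node from one end (E_6). A semisimple Lie algebra decomposes uniquely as the direct sum of simple ideals, one per connected component of its Dynkin diagram, so g ≅ B_3 ⊕ E_6 (dimension 21 + 78 = 99).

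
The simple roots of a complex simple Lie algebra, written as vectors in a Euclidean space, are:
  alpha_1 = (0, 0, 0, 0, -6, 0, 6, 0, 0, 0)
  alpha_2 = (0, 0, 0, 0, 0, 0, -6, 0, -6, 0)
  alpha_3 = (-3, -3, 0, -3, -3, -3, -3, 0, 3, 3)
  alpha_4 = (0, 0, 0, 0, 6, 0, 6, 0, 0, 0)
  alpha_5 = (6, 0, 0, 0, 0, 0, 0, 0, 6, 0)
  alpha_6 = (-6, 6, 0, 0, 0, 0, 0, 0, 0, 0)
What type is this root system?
Compute the Cartan integers a_ij = 2(alpha_i, alpha_j)/(alpha_j, alpha_j); the resulting 6x6 Cartan matrix is
[[2, -1, 0, 0, 0, 0], [-1, 2, 0, -1, -1, 0], [0, 0, 2, -1, 0, 0], [0, -1, -1, 2, 0, 0], [0, -1, 0, 0, 2, -1], [0, 0, 0, 0, -1, 2]].
All simple roots have the same length, so the diagram is simply laced. The associated Dynkin diagram is a chain of 5 nodes with one extra node attached to the third node from one end (E_6), so the type is E_6.

E6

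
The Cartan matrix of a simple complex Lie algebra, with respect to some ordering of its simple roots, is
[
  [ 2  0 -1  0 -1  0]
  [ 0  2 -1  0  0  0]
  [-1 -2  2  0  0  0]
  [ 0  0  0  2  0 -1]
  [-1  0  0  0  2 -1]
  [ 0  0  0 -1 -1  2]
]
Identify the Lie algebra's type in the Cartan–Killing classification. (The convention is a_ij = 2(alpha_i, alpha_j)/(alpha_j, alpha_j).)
type B_6

The matrix has rank 6 with 2's on the diagonal. Reading the off-diagonal entries as Dynkin edges (a single edge where a_ij = a_ji = -1; a double or triple edge where a_ij * a_ji = 2 or 3), the diagram is a chain of 6 nodes with a double edge at one end; the terminal node there is the unique short simple root (B_6). One simple-root ordering that puts it in standard form is (alpha_4, alpha_6, alpha_5, alpha_1, alpha_3, alpha_2). So the algebra is type B_6, i.e. so(13).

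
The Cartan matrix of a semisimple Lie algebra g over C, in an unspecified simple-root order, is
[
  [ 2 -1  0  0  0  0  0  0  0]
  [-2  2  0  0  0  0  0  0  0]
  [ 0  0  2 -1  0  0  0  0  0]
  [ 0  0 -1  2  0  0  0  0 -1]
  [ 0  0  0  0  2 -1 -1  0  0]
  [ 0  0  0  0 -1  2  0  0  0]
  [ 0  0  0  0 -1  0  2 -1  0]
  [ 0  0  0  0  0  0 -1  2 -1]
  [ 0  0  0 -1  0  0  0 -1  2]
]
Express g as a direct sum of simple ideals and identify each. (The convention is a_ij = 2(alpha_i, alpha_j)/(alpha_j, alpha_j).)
A_7 (sl(8)) + B_2 (so(5))

The diagram associated to this matrix has two connected components: the simple roots {alpha_3, alpha_4, alpha_5, alpha_6, alpha_7, alpha_8, alpha_9} form a chain of 7 nodes with single edges (A_7), and {alpha_1, alpha_2} form a chain of 2 nodes with a double edge at one end; the terminal node there is the unique short simple root (B_2). A semisimple Lie algebra decomposes uniquely as the direct sum of simple ideals, one per connected component of its Dynkin diagram, so g ≅ A_7 ⊕ B_2 (dimension 63 + 10 = 73).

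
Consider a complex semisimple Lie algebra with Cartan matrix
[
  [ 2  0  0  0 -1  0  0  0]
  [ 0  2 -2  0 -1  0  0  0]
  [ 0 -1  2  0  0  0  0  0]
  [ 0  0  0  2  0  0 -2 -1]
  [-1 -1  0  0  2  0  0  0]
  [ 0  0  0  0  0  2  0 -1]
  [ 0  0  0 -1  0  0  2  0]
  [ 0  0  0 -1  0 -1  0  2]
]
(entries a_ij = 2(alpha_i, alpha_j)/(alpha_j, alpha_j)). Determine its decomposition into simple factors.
B4 + B4

The diagram associated to this matrix has two connected components: the simple roots {alpha_1, alpha_2, alpha_3, alpha_5} form a chain of 4 nodes with a double edge at one end; the terminal node there is the unique short simple root (B_4), and {alpha_4, alpha_6, alpha_7, alpha_8} form a chain of 4 nodes with a double edge at one end; the terminal node there is the unique short simple root (B_4). A semisimple Lie algebra decomposes uniquely as the direct sum of simple ideals, one per connected component of its Dynkin diagram, so g ≅ B_4 ⊕ B_4 (dimension 36 + 36 = 72).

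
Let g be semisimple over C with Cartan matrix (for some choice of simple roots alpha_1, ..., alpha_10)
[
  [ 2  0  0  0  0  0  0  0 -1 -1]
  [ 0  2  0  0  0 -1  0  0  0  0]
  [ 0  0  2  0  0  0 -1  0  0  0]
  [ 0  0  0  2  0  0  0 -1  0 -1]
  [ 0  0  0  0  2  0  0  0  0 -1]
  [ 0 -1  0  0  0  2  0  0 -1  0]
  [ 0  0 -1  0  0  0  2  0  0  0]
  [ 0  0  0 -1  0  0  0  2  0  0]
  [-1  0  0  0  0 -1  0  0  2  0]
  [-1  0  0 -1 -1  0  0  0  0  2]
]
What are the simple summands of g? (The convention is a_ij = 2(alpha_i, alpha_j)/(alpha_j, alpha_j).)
A_2 + E_8

The diagram associated to this matrix has two connected components: the simple roots {alpha_3, alpha_7} form a chain of 2 nodes with single edges (A_2), and {alpha_1, alpha_2, alpha_4, alpha_5, alpha_6, alpha_8, alpha_9, alpha_10} form a chain of 7 nodes with one extra node attached to the third node from one end (E_8). A semisimple Lie algebra decomposes uniquely as the direct sum of simple ideals, one per connected component of its Dynkin diagram, so g ≅ A_2 ⊕ E_8 (dimension 8 + 248 = 256).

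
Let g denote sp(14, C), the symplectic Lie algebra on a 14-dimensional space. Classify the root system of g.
This is sp(14), which has dimension 14(14+1)/2 = 105 and rank 14/2 = 7. In the classification of classical Lie algebras, the symplectic algebra sp(2n) has type C_n; here n = 7, so the Dynkin diagram is a chain of 7 nodes with a double edge at one end; the terminal node there is the unique long simple root (C_7). Hence the type is C_7.

type C_7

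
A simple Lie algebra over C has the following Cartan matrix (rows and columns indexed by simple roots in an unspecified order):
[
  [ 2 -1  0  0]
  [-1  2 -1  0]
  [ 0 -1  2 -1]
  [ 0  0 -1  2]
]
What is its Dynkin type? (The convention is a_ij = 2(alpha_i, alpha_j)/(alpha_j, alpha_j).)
A_4

The matrix has rank 4 with 2's on the diagonal. Reading the off-diagonal entries as Dynkin edges (a single edge where a_ij = a_ji = -1; a double or triple edge where a_ij * a_ji = 2 or 3), the diagram is a chain of 4 nodes with single edges (A_4). One simple-root ordering that puts it in standard form is (alpha_4, alpha_3, alpha_2, alpha_1). So the algebra is type A_4, i.e. sl(5).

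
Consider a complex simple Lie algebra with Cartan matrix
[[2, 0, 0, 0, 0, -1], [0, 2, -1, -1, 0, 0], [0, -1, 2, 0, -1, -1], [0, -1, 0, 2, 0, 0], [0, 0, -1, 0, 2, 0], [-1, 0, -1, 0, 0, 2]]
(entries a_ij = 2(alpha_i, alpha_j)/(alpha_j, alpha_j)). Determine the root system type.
E6

The matrix has rank 6 with 2's on the diagonal. Reading the off-diagonal entries as Dynkin edges (a single edge where a_ij = a_ji = -1; a double or triple edge where a_ij * a_ji = 2 or 3), the diagram is a chain of 5 nodes with one extra node attached to the third node from one end (E_6). One simple-root ordering that puts it in standard form is (alpha_1, alpha_5, alpha_6, alpha_3, alpha_2, alpha_4). So the algebra is type E_6.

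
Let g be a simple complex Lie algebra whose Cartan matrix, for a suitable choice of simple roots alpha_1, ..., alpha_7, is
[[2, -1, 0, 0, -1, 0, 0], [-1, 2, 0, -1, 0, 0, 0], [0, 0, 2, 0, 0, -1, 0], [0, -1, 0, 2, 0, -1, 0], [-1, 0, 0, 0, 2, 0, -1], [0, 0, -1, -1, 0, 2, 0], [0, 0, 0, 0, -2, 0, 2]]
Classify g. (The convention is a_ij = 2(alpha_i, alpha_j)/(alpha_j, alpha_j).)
The matrix has rank 7 with 2's on the diagonal. Reading the off-diagonal entries as Dynkin edges (a single edge where a_ij = a_ji = -1; a double or triple edge where a_ij * a_ji = 2 or 3), the diagram is a chain of 7 nodes with a double edge at one end; the terminal node there is the unique long simple root (C_7). One simple-root ordering that puts it in standard form is (alpha_3, alpha_6, alpha_4, alpha_2, alpha_1, alpha_5, alpha_7). So the algebra is type C_7, i.e. sp(14).

C7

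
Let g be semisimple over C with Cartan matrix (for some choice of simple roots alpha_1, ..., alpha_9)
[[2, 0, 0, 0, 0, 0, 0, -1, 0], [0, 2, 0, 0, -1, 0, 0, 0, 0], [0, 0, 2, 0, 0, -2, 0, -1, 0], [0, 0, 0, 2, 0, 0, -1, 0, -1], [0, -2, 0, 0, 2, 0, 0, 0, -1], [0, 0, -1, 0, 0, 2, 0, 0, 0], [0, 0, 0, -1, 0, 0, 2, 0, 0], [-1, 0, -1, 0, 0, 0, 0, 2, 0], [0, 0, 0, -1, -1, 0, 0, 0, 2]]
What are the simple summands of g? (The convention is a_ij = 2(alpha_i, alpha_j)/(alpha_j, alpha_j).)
The diagram associated to this matrix has two connected components: the simple roots {alpha_1, alpha_3, alpha_6, alpha_8} form a chain of 4 nodes with a double edge at one end; the terminal node there is the unique short simple root (B_4), and {alpha_2, alpha_4, alpha_5, alpha_7, alpha_9} form a chain of 5 nodes with a double edge at one end; the terminal node there is the unique short simple root (B_5). A semisimple Lie algebra decomposes uniquely as the direct sum of simple ideals, one per connected component of its Dynkin diagram, so g ≅ B_4 ⊕ B_5 (dimension 36 + 55 = 91).

B_4 (so(9)) + B_5 (so(11))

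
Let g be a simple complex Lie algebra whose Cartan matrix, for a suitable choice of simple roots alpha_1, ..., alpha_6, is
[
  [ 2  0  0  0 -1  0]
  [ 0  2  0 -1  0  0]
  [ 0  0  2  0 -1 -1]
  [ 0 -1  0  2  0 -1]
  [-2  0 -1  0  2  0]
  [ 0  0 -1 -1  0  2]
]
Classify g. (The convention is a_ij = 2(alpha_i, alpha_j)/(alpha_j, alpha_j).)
B_6

The matrix has rank 6 with 2's on the diagonal. Reading the off-diagonal entries as Dynkin edges (a single edge where a_ij = a_ji = -1; a double or triple edge where a_ij * a_ji = 2 or 3), the diagram is a chain of 6 nodes with a double edge at one end; the terminal node there is the unique short simple root (B_6). One simple-root ordering that puts it in standard form is (alpha_2, alpha_4, alpha_6, alpha_3, alpha_5, alpha_1). So the algebra is type B_6, i.e. so(13).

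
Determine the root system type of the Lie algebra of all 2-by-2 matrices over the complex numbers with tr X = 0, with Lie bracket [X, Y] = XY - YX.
This is sl(2), which has dimension 2^2 - 1 = 3 and rank 2 - 1 = 1 (a Cartan subalgebra is the diagonal traceless matrices). In the classification of classical Lie algebras, the special linear algebra sl(n+1) has type A_n; here n = 1, so the Dynkin diagram is a chain of 1 nodes with single edges (A_1). Hence the type is A_1.

A1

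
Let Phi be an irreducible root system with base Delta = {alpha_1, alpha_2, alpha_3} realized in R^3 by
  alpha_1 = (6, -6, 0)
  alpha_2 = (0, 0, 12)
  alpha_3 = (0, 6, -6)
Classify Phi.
C_3 (sp(6))

Compute the Cartan integers a_ij = 2(alpha_i, alpha_j)/(alpha_j, alpha_j); the resulting 3x3 Cartan matrix is
[[2, 0, -1], [0, 2, -2], [-1, -1, 2]].
The roots have two lengths (squared-length ratio 2:1); the short ones are alpha_{1,3}. The associated Dynkin diagram is a chain of 3 nodes with a double edge at one end; the terminal node there is the unique long simple root (C_3), so the type is C_3 (the algebra sp(6)).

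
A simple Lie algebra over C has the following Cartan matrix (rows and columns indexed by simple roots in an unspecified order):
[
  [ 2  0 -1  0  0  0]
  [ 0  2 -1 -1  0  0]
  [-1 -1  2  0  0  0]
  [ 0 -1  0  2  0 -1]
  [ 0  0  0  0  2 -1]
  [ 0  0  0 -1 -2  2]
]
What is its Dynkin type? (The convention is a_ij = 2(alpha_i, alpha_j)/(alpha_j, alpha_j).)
B_6 (so(13))

The matrix has rank 6 with 2's on the diagonal. Reading the off-diagonal entries as Dynkin edges (a single edge where a_ij = a_ji = -1; a double or triple edge where a_ij * a_ji = 2 or 3), the diagram is a chain of 6 nodes with a double edge at one end; the terminal node there is the unique short simple root (B_6). One simple-root ordering that puts it in standard form is (alpha_1, alpha_3, alpha_2, alpha_4, alpha_6, alpha_5). So the algebra is type B_6, i.e. so(13).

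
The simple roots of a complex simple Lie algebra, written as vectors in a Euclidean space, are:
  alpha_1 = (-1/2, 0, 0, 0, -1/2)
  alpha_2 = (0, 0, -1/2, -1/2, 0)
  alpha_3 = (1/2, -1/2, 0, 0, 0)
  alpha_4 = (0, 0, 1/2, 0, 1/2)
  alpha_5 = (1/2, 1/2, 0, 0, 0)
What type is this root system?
Compute the Cartan integers a_ij = 2(alpha_i, alpha_j)/(alpha_j, alpha_j); the resulting 5x5 Cartan matrix is
[[2, 0, -1, -1, -1], [0, 2, 0, -1, 0], [-1, 0, 2, 0, 0], [-1, -1, 0, 2, 0], [-1, 0, 0, 0, 2]].
All simple roots have the same length, so the diagram is simply laced. The associated Dynkin diagram is a chain of 3 nodes with a fork of two nodes at one end (D_5), so the type is D_5 (the algebra so(10)).

type D_5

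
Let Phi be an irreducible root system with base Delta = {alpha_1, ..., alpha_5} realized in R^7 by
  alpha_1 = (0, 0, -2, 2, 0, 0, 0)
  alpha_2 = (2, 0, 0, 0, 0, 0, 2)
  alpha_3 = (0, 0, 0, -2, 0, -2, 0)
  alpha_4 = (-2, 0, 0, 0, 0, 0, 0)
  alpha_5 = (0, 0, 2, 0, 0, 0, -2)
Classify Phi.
type B_5

Compute the Cartan integers a_ij = 2(alpha_i, alpha_j)/(alpha_j, alpha_j); the resulting 5x5 Cartan matrix is
[[2, 0, -1, 0, -1], [0, 2, 0, -2, -1], [-1, 0, 2, 0, 0], [0, -1, 0, 2, 0], [-1, -1, 0, 0, 2]].
The roots have two lengths (squared-length ratio 2:1); the short ones are alpha_{4}. The associated Dynkin diagram is a chain of 5 nodes with a double edge at one end; the terminal node there is the unique short simple root (B_5), so the type is B_5 (the algebra so(11)).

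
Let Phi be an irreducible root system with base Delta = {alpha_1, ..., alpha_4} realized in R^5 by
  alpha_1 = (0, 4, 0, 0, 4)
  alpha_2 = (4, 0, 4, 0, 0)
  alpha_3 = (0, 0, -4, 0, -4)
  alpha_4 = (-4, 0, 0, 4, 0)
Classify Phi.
A_4

Compute the Cartan integers a_ij = 2(alpha_i, alpha_j)/(alpha_j, alpha_j); the resulting 4x4 Cartan matrix is
[[2, 0, -1, 0], [0, 2, -1, -1], [-1, -1, 2, 0], [0, -1, 0, 2]].
All simple roots have the same length, so the diagram is simply laced. The associated Dynkin diagram is a chain of 4 nodes with single edges (A_4), so the type is A_4 (the algebra sl(5)).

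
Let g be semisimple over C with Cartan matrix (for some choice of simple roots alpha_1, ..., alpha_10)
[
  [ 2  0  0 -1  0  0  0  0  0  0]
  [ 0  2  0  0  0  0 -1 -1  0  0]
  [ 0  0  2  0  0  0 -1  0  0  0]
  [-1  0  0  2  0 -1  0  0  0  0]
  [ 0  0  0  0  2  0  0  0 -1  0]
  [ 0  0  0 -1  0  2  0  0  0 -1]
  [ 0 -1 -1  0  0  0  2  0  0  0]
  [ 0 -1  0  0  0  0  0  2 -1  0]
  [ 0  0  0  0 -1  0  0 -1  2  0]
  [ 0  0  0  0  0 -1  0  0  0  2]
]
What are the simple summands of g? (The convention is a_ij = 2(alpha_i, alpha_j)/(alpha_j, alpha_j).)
A_4 (sl(5)) + A_6 (sl(7))

The diagram associated to this matrix has two connected components: the simple roots {alpha_1, alpha_4, alpha_6, alpha_10} form a chain of 4 nodes with single edges (A_4), and {alpha_2, alpha_3, alpha_5, alpha_7, alpha_8, alpha_9} form a chain of 6 nodes with single edges (A_6). A semisimple Lie algebra decomposes uniquely as the direct sum of simple ideals, one per connected component of its Dynkin diagram, so g ≅ A_4 ⊕ A_6 (dimension 24 + 48 = 72).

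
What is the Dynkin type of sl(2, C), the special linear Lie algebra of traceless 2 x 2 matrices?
This is sl(2), which has dimension 2^2 - 1 = 3 and rank 2 - 1 = 1 (a Cartan subalgebra is the diagonal traceless matrices). In the classification of classical Lie algebras, the special linear algebra sl(n+1) has type A_n; here n = 1, so the Dynkin diagram is a chain of 1 nodes with single edges (A_1). Hence the type is A_1.

A1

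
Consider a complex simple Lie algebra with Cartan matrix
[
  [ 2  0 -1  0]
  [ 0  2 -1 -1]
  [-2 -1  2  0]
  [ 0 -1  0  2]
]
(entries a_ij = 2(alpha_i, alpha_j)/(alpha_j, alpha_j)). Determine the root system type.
The matrix has rank 4 with 2's on the diagonal. Reading the off-diagonal entries as Dynkin edges (a single edge where a_ij = a_ji = -1; a double or triple edge where a_ij * a_ji = 2 or 3), the diagram is a chain of 4 nodes with a double edge at one end; the terminal node there is the unique short simple root (B_4). One simple-root ordering that puts it in standard form is (alpha_4, alpha_2, alpha_3, alpha_1). So the algebra is type B_4, i.e. so(9).

B_4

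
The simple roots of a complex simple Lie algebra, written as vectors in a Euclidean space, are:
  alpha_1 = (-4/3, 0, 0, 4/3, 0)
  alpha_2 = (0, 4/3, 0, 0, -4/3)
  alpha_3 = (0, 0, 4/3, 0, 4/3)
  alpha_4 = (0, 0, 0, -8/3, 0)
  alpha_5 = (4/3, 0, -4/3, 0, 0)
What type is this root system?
C_5 (sp(10))

Compute the Cartan integers a_ij = 2(alpha_i, alpha_j)/(alpha_j, alpha_j); the resulting 5x5 Cartan matrix is
[[2, 0, 0, -1, -1], [0, 2, -1, 0, 0], [0, -1, 2, 0, -1], [-2, 0, 0, 2, 0], [-1, 0, -1, 0, 2]].
The roots have two lengths (squared-length ratio 2:1); the short ones are alpha_{1,2,3,5}. The associated Dynkin diagram is a chain of 5 nodes with a double edge at one end; the terminal node there is the unique long simple root (C_5), so the type is C_5 (the algebra sp(10)).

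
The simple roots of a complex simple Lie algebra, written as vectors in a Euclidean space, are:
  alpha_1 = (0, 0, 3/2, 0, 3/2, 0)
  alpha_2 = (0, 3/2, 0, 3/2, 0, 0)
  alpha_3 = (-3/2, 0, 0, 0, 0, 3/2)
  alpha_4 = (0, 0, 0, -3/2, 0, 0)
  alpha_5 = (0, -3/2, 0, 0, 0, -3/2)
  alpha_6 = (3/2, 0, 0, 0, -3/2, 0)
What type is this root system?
Compute the Cartan integers a_ij = 2(alpha_i, alpha_j)/(alpha_j, alpha_j); the resulting 6x6 Cartan matrix is
[[2, 0, 0, 0, 0, -1], [0, 2, 0, -2, -1, 0], [0, 0, 2, 0, -1, -1], [0, -1, 0, 2, 0, 0], [0, -1, -1, 0, 2, 0], [-1, 0, -1, 0, 0, 2]].
The roots have two lengths (squared-length ratio 2:1); the short ones are alpha_{4}. The associated Dynkin diagram is a chain of 6 nodes with a double edge at one end; the terminal node there is the unique short simple root (B_6), so the type is B_6 (the algebra so(13)).

B6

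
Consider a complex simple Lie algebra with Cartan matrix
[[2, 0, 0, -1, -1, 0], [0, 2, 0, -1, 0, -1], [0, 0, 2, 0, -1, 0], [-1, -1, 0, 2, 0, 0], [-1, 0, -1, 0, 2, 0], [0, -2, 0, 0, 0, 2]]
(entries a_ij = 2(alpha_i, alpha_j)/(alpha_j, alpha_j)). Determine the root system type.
type C_6

The matrix has rank 6 with 2's on the diagonal. Reading the off-diagonal entries as Dynkin edges (a single edge where a_ij = a_ji = -1; a double or triple edge where a_ij * a_ji = 2 or 3), the diagram is a chain of 6 nodes with a double edge at one end; the terminal node there is the unique long simple root (C_6). One simple-root ordering that puts it in standard form is (alpha_3, alpha_5, alpha_1, alpha_4, alpha_2, alpha_6). So the algebra is type C_6, i.e. sp(12).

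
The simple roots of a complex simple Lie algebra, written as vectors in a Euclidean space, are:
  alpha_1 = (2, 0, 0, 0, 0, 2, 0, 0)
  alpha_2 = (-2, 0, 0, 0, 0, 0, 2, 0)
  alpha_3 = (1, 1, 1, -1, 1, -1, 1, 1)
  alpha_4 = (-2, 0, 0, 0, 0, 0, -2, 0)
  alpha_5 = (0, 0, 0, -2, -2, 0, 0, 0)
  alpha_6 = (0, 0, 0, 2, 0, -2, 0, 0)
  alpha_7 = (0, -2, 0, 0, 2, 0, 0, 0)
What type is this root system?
E7

Compute the Cartan integers a_ij = 2(alpha_i, alpha_j)/(alpha_j, alpha_j); the resulting 7x7 Cartan matrix is
[[2, -1, 0, -1, 0, -1, 0], [-1, 2, 0, 0, 0, 0, 0], [0, 0, 2, -1, 0, 0, 0], [-1, 0, -1, 2, 0, 0, 0], [0, 0, 0, 0, 2, -1, -1], [-1, 0, 0, 0, -1, 2, 0], [0, 0, 0, 0, -1, 0, 2]].
All simple roots have the same length, so the diagram is simply laced. The associated Dynkin diagram is a chain of 6 nodes with one extra node attached to the third node from one end (E_7), so the type is E_7.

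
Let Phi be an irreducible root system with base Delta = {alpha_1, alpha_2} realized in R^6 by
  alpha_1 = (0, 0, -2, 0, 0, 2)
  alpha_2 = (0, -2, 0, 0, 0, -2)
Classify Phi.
A_2 (sl(3))

Compute the Cartan integers a_ij = 2(alpha_i, alpha_j)/(alpha_j, alpha_j); the resulting 2x2 Cartan matrix is
[[2, -1], [-1, 2]].
All simple roots have the same length, so the diagram is simply laced. The associated Dynkin diagram is a chain of 2 nodes with single edges (A_2), so the type is A_2 (the algebra sl(3)).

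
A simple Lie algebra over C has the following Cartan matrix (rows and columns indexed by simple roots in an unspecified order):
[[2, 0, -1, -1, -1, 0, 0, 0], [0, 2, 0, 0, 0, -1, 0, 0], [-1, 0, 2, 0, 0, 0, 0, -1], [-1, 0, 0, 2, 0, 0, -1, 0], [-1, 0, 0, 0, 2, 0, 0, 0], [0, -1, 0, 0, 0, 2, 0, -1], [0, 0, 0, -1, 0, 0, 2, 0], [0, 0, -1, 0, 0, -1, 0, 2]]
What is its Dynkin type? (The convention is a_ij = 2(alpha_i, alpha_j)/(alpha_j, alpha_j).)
E_8

The matrix has rank 8 with 2's on the diagonal. Reading the off-diagonal entries as Dynkin edges (a single edge where a_ij = a_ji = -1; a double or triple edge where a_ij * a_ji = 2 or 3), the diagram is a chain of 7 nodes with one extra node attached to the third node from one end (E_8). One simple-root ordering that puts it in standard form is (alpha_7, alpha_5, alpha_4, alpha_1, alpha_3, alpha_8, alpha_6, alpha_2). So the algebra is type E_8.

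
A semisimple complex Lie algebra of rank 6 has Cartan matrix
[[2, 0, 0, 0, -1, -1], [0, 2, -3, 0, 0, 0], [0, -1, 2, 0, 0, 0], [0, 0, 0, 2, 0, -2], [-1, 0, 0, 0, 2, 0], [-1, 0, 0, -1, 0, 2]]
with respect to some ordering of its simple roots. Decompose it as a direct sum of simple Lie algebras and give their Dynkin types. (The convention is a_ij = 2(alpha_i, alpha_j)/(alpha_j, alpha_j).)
The diagram associated to this matrix has two connected components: the simple roots {alpha_1, alpha_4, alpha_5, alpha_6} form a chain of 4 nodes with a double edge at one end; the terminal node there is the unique long simple root (C_4), and {alpha_2, alpha_3} form two nodes joined by a triple edge (G_2). A semisimple Lie algebra decomposes uniquely as the direct sum of simple ideals, one per connected component of its Dynkin diagram, so g ≅ C_4 ⊕ G_2 (dimension 36 + 14 = 50).

C_4 + G_2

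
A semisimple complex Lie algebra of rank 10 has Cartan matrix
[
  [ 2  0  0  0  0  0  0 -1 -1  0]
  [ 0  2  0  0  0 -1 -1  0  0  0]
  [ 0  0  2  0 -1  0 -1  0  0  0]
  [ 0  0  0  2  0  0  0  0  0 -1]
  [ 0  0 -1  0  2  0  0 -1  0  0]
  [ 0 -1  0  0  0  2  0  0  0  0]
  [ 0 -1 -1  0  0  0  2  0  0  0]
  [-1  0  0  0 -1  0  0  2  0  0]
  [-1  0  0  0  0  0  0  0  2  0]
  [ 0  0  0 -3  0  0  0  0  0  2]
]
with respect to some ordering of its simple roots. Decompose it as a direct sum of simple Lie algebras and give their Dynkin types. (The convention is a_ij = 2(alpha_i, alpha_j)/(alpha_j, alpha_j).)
A8 ⊕ G2

The diagram associated to this matrix has two connected components: the simple roots {alpha_1, alpha_2, alpha_3, alpha_5, alpha_6, alpha_7, alpha_8, alpha_9} form a chain of 8 nodes with single edges (A_8), and {alpha_4, alpha_10} form two nodes joined by a triple edge (G_2). A semisimple Lie algebra decomposes uniquely as the direct sum of simple ideals, one per connected component of its Dynkin diagram, so g ≅ A_8 ⊕ G_2 (dimension 80 + 14 = 94).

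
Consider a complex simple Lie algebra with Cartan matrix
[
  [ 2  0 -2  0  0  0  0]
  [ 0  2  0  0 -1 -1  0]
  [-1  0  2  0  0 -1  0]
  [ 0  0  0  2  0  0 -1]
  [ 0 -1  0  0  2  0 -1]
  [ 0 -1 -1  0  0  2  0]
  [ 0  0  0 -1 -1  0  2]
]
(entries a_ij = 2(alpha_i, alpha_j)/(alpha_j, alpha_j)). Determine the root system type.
The matrix has rank 7 with 2's on the diagonal. Reading the off-diagonal entries as Dynkin edges (a single edge where a_ij = a_ji = -1; a double or triple edge where a_ij * a_ji = 2 or 3), the diagram is a chain of 7 nodes with a double edge at one end; the terminal node there is the unique long simple root (C_7). One simple-root ordering that puts it in standard form is (alpha_4, alpha_7, alpha_5, alpha_2, alpha_6, alpha_3, alpha_1). So the algebra is type C_7, i.e. sp(14).

C_7 (sp(14))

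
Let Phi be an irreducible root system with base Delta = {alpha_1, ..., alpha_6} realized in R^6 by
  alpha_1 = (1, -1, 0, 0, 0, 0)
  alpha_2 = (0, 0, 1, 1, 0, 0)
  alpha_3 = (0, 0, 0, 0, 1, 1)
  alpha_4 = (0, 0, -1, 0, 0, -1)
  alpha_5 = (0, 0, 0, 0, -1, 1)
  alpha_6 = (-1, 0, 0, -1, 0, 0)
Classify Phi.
Compute the Cartan integers a_ij = 2(alpha_i, alpha_j)/(alpha_j, alpha_j); the resulting 6x6 Cartan matrix is
[[2, 0, 0, 0, 0, -1], [0, 2, 0, -1, 0, -1], [0, 0, 2, -1, 0, 0], [0, -1, -1, 2, -1, 0], [0, 0, 0, -1, 2, 0], [-1, -1, 0, 0, 0, 2]].
All simple roots have the same length, so the diagram is simply laced. The associated Dynkin diagram is a chain of 4 nodes with a fork of two nodes at one end (D_6), so the type is D_6 (the algebra so(12)).

D6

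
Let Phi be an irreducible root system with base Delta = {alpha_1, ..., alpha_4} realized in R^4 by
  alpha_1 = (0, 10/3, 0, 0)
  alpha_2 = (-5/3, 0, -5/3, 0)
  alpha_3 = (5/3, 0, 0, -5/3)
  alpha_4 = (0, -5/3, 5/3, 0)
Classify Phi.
Compute the Cartan integers a_ij = 2(alpha_i, alpha_j)/(alpha_j, alpha_j); the resulting 4x4 Cartan matrix is
[[2, 0, 0, -2], [0, 2, -1, -1], [0, -1, 2, 0], [-1, -1, 0, 2]].
The roots have two lengths (squared-length ratio 2:1); the short ones are alpha_{2,3,4}. The associated Dynkin diagram is a chain of 4 nodes with a double edge at one end; the terminal node there is the unique long simple root (C_4), so the type is C_4 (the algebra sp(8)).

C_4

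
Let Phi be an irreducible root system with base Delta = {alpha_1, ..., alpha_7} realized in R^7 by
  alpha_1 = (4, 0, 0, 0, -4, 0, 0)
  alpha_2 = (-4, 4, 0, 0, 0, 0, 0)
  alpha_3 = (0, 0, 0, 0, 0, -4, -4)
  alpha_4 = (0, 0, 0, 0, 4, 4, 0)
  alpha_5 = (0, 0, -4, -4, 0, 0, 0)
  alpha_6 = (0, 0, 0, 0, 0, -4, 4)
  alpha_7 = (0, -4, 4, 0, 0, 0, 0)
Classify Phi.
Compute the Cartan integers a_ij = 2(alpha_i, alpha_j)/(alpha_j, alpha_j); the resulting 7x7 Cartan matrix is
[[2, -1, 0, -1, 0, 0, 0], [-1, 2, 0, 0, 0, 0, -1], [0, 0, 2, -1, 0, 0, 0], [-1, 0, -1, 2, 0, -1, 0], [0, 0, 0, 0, 2, 0, -1], [0, 0, 0, -1, 0, 2, 0], [0, -1, 0, 0, -1, 0, 2]].
All simple roots have the same length, so the diagram is simply laced. The associated Dynkin diagram is a chain of 5 nodes with a fork of two nodes at one end (D_7), so the type is D_7 (the algebra so(14)).

D_7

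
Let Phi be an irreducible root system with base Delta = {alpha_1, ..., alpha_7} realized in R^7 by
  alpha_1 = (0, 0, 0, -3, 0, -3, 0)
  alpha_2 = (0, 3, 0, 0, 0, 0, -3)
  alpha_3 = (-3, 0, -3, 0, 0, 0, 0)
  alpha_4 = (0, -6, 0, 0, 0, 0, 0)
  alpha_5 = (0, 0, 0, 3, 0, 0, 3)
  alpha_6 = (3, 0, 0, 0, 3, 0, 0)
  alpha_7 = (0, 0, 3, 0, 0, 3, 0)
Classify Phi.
Compute the Cartan integers a_ij = 2(alpha_i, alpha_j)/(alpha_j, alpha_j); the resulting 7x7 Cartan matrix is
[[2, 0, 0, 0, -1, 0, -1], [0, 2, 0, -1, -1, 0, 0], [0, 0, 2, 0, 0, -1, -1], [0, -2, 0, 2, 0, 0, 0], [-1, -1, 0, 0, 2, 0, 0], [0, 0, -1, 0, 0, 2, 0], [-1, 0, -1, 0, 0, 0, 2]].
The roots have two lengths (squared-length ratio 2:1); the short ones are alpha_{1,2,3,5,6,7}. The associated Dynkin diagram is a chain of 7 nodes with a double edge at one end; the terminal node there is the unique long simple root (C_7), so the type is C_7 (the algebra sp(14)).

C7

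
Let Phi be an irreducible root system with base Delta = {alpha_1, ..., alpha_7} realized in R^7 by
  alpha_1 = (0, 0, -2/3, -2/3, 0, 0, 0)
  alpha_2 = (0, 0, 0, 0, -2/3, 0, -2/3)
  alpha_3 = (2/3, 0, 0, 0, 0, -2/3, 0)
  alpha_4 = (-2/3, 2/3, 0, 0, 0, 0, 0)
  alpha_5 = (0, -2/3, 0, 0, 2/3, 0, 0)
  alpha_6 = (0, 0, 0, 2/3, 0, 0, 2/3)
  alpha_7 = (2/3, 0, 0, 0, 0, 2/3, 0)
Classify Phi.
D_7

Compute the Cartan integers a_ij = 2(alpha_i, alpha_j)/(alpha_j, alpha_j); the resulting 7x7 Cartan matrix is
[[2, 0, 0, 0, 0, -1, 0], [0, 2, 0, 0, -1, -1, 0], [0, 0, 2, -1, 0, 0, 0], [0, 0, -1, 2, -1, 0, -1], [0, -1, 0, -1, 2, 0, 0], [-1, -1, 0, 0, 0, 2, 0], [0, 0, 0, -1, 0, 0, 2]].
All simple roots have the same length, so the diagram is simply laced. The associated Dynkin diagram is a chain of 5 nodes with a fork of two nodes at one end (D_7), so the type is D_7 (the algebra so(14)).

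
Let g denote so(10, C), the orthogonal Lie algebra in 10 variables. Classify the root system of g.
This is so(10) with 10 even, which has dimension 10(10-1)/2 = 45 and rank 10/2 = 5. In the classification of classical Lie algebras, the orthogonal algebra so(2n) in an even number of variables has type D_n; here n = 5, so the Dynkin diagram is a chain of 3 nodes with a fork of two nodes at one end (D_5). Hence the type is D_5.

D_5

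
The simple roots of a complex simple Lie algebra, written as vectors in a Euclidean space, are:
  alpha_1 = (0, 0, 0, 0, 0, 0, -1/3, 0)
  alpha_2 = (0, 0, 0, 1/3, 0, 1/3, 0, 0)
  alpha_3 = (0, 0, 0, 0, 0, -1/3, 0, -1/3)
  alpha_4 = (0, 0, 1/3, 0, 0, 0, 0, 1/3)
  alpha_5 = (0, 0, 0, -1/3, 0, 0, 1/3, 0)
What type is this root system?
Compute the Cartan integers a_ij = 2(alpha_i, alpha_j)/(alpha_j, alpha_j); the resulting 5x5 Cartan matrix is
[[2, 0, 0, 0, -1], [0, 2, -1, 0, -1], [0, -1, 2, -1, 0], [0, 0, -1, 2, 0], [-2, -1, 0, 0, 2]].
The roots have two lengths (squared-length ratio 2:1); the short ones are alpha_{1}. The associated Dynkin diagram is a chain of 5 nodes with a double edge at one end; the terminal node there is the unique short simple root (B_5), so the type is B_5 (the algebra so(11)).

type B_5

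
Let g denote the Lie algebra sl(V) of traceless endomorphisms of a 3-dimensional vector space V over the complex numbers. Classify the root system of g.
This is sl(3), which has dimension 3^2 - 1 = 8 and rank 3 - 1 = 2 (a Cartan subalgebra is the diagonal traceless matrices). In the classification of classical Lie algebras, the special linear algebra sl(n+1) has type A_n; here n = 2, so the Dynkin diagram is a chain of 2 nodes with single edges (A_2). Hence the type is A_2.

A_2 (sl(3))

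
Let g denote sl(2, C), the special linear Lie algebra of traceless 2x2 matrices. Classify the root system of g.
This is sl(2), which has dimension 2^2 - 1 = 3 and rank 2 - 1 = 1 (a Cartan subalgebra is the diagonal traceless matrices). In the classification of classical Lie algebras, the special linear algebra sl(n+1) has type A_n; here n = 1, so the Dynkin diagram is a chain of 1 nodes with single edges (A_1). Hence the type is A_1.

A_1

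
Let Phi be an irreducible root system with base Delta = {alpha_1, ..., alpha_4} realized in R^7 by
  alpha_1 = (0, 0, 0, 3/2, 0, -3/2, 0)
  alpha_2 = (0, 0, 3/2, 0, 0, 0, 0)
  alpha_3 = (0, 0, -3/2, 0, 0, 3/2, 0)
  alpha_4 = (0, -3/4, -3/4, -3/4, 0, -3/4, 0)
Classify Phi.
F_4

Compute the Cartan integers a_ij = 2(alpha_i, alpha_j)/(alpha_j, alpha_j); the resulting 4x4 Cartan matrix is
[[2, 0, -1, 0], [0, 2, -1, -1], [-1, -2, 2, 0], [0, -1, 0, 2]].
The roots have two lengths (squared-length ratio 2:1); the short ones are alpha_{2,4}. The associated Dynkin diagram is a chain of 4 nodes with a double edge between the middle two (F_4), so the type is F_4.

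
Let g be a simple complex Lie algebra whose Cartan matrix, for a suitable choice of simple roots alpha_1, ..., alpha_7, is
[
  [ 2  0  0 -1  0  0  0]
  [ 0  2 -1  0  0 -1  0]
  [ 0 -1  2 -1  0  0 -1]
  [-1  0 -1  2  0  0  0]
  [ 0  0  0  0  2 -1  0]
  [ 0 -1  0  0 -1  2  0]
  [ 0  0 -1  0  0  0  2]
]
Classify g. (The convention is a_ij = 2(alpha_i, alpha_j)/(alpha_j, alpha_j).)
type E_7

The matrix has rank 7 with 2's on the diagonal. Reading the off-diagonal entries as Dynkin edges (a single edge where a_ij = a_ji = -1; a double or triple edge where a_ij * a_ji = 2 or 3), the diagram is a chain of 6 nodes with one extra node attached to the third node from one end (E_7). One simple-root ordering that puts it in standard form is (alpha_1, alpha_7, alpha_4, alpha_3, alpha_2, alpha_6, alpha_5). So the algebra is type E_7.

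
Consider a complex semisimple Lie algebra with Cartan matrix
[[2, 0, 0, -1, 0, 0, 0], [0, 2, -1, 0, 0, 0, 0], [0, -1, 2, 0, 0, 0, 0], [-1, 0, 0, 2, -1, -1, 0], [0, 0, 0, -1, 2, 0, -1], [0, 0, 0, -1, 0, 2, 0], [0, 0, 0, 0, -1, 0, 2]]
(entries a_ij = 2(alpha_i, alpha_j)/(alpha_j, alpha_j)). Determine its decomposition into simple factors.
A_2 ⊕ D_5

The diagram associated to this matrix has two connected components: the simple roots {alpha_2, alpha_3} form a chain of 2 nodes with single edges (A_2), and {alpha_1, alpha_4, alpha_5, alpha_6, alpha_7} form a chain of 3 nodes with a fork of two nodes at one end (D_5). A semisimple Lie algebra decomposes uniquely as the direct sum of simple ideals, one per connected component of its Dynkin diagram, so g ≅ A_2 ⊕ D_5 (dimension 8 + 45 = 53).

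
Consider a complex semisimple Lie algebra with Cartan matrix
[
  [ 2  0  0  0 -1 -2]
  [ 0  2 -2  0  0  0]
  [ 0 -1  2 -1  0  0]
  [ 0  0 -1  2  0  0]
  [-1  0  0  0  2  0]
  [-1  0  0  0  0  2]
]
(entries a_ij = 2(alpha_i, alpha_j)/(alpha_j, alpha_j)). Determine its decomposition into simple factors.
The diagram associated to this matrix has two connected components: the simple roots {alpha_1, alpha_5, alpha_6} form a chain of 3 nodes with a double edge at one end; the terminal node there is the unique short simple root (B_3), and {alpha_2, alpha_3, alpha_4} form a chain of 3 nodes with a double edge at one end; the terminal node there is the unique long simple root (C_3). A semisimple Lie algebra decomposes uniquely as the direct sum of simple ideals, one per connected component of its Dynkin diagram, so g ≅ B_3 ⊕ C_3 (dimension 21 + 21 = 42).

B_3 ⊕ C_3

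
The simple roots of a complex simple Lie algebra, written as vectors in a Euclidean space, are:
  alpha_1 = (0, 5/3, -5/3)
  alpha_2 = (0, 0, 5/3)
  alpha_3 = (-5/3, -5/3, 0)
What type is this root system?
type B_3

Compute the Cartan integers a_ij = 2(alpha_i, alpha_j)/(alpha_j, alpha_j); the resulting 3x3 Cartan matrix is
[[2, -2, -1], [-1, 2, 0], [-1, 0, 2]].
The roots have two lengths (squared-length ratio 2:1); the short ones are alpha_{2}. The associated Dynkin diagram is a chain of 3 nodes with a double edge at one end; the terminal node there is the unique short simple root (B_3), so the type is B_3 (the algebra so(7)).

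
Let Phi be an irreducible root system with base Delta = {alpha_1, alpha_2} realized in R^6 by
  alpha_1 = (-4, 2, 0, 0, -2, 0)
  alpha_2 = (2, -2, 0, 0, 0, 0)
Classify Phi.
Compute the Cartan integers a_ij = 2(alpha_i, alpha_j)/(alpha_j, alpha_j); the resulting 2x2 Cartan matrix is
[[2, -3], [-1, 2]].
The roots have two lengths (squared-length ratio 3:1); the short ones are alpha_{2}. The associated Dynkin diagram is two nodes joined by a triple edge (G_2), so the type is G_2.

G2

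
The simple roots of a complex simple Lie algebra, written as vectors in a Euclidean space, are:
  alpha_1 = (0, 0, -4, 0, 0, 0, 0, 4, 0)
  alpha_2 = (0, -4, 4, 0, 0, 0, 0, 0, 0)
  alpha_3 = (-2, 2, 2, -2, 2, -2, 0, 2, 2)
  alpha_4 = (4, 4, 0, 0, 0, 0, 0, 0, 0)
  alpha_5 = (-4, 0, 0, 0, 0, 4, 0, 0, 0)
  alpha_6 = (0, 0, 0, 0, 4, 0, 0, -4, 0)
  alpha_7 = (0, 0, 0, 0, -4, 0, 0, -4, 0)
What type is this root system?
E7

Compute the Cartan integers a_ij = 2(alpha_i, alpha_j)/(alpha_j, alpha_j); the resulting 7x7 Cartan matrix is
[[2, -1, 0, 0, 0, -1, -1], [-1, 2, 0, -1, 0, 0, 0], [0, 0, 2, 0, 0, 0, -1], [0, -1, 0, 2, -1, 0, 0], [0, 0, 0, -1, 2, 0, 0], [-1, 0, 0, 0, 0, 2, 0], [-1, 0, -1, 0, 0, 0, 2]].
All simple roots have the same length, so the diagram is simply laced. The associated Dynkin diagram is a chain of 6 nodes with one extra node attached to the third node from one end (E_7), so the type is E_7.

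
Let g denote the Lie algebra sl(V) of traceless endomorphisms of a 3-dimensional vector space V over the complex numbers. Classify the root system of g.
This is sl(3), which has dimension 3^2 - 1 = 8 and rank 3 - 1 = 2 (a Cartan subalgebra is the diagonal traceless matrices). In the classification of classical Lie algebras, the special linear algebra sl(n+1) has type A_n; here n = 2, so the Dynkin diagram is a chain of 2 nodes with single edges (A_2). Hence the type is A_2.

A_2 (sl(3))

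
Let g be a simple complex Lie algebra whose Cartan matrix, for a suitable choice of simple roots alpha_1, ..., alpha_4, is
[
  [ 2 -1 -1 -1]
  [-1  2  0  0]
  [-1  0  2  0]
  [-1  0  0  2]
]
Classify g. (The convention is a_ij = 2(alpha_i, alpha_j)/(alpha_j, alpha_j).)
The matrix has rank 4 with 2's on the diagonal. Reading the off-diagonal entries as Dynkin edges (a single edge where a_ij = a_ji = -1; a double or triple edge where a_ij * a_ji = 2 or 3), the diagram is a chain of 2 nodes with a fork of two nodes at one end (D_4). One simple-root ordering that puts it in standard form is (alpha_4, alpha_1, alpha_3, alpha_2). So the algebra is type D_4, i.e. so(8).

type D_4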